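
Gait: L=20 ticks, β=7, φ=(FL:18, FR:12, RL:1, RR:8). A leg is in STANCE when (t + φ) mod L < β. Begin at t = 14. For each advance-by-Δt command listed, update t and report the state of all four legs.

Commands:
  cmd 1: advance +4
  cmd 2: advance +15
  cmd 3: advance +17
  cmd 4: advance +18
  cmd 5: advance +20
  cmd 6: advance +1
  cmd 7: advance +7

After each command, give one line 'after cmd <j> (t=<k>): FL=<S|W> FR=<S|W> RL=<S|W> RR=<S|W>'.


after cmd 1 (t=18): FL=W FR=W RL=W RR=S
after cmd 2 (t=33): FL=W FR=S RL=W RR=S
after cmd 3 (t=50): FL=W FR=S RL=W RR=W
after cmd 4 (t=68): FL=S FR=S RL=W RR=W
after cmd 5 (t=88): FL=S FR=S RL=W RR=W
after cmd 6 (t=89): FL=W FR=S RL=W RR=W
after cmd 7 (t=96): FL=W FR=W RL=W RR=S

start t=14: FL=W FR=S RL=W RR=S
cmd 1: advance +4 → t=18, phase=(16,10,19,6) → FL=W FR=W RL=W RR=S
cmd 2: advance +15 → t=33, phase=(11,5,14,1) → FL=W FR=S RL=W RR=S
cmd 3: advance +17 → t=50, phase=(8,2,11,18) → FL=W FR=S RL=W RR=W
cmd 4: advance +18 → t=68, phase=(6,0,9,16) → FL=S FR=S RL=W RR=W
cmd 5: advance +20 → t=88, phase=(6,0,9,16) → FL=S FR=S RL=W RR=W
cmd 6: advance +1 → t=89, phase=(7,1,10,17) → FL=W FR=S RL=W RR=W
cmd 7: advance +7 → t=96, phase=(14,8,17,4) → FL=W FR=W RL=W RR=S


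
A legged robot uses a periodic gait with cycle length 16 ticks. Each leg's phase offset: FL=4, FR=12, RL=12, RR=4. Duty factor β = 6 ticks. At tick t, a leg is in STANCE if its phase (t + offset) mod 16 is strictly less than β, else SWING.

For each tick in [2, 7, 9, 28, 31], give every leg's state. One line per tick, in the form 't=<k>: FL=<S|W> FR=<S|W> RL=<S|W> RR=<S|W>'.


t=2: phase=(6,14,14,6) vs β=6 → FL=W FR=W RL=W RR=W
t=7: phase=(11,3,3,11) vs β=6 → FL=W FR=S RL=S RR=W
t=9: phase=(13,5,5,13) vs β=6 → FL=W FR=S RL=S RR=W
t=28: phase=(0,8,8,0) vs β=6 → FL=S FR=W RL=W RR=S
t=31: phase=(3,11,11,3) vs β=6 → FL=S FR=W RL=W RR=S

t=2: FL=W FR=W RL=W RR=W
t=7: FL=W FR=S RL=S RR=W
t=9: FL=W FR=S RL=S RR=W
t=28: FL=S FR=W RL=W RR=S
t=31: FL=S FR=W RL=W RR=S


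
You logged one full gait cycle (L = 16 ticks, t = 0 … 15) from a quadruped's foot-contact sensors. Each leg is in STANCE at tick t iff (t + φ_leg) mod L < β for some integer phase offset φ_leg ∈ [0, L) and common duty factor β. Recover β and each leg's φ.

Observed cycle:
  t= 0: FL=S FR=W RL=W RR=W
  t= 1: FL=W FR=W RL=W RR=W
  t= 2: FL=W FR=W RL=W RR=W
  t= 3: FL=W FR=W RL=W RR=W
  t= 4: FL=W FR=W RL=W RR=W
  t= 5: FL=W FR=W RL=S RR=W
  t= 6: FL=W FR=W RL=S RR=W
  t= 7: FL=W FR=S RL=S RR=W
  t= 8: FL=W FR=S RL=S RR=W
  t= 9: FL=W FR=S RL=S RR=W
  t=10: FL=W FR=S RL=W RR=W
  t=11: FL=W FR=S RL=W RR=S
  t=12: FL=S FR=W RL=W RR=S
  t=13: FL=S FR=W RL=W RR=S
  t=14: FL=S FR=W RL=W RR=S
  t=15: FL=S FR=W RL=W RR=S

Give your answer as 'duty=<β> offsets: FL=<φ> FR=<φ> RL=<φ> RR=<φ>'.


duty β = stance ticks per leg = 5
FL: stance ticks = 5; W→S at t=12 → φ=4
FR: stance ticks = 5; W→S at t=7 → φ=9
RL: stance ticks = 5; W→S at t=5 → φ=11
RR: stance ticks = 5; W→S at t=11 → φ=5

duty=5 offsets: FL=4 FR=9 RL=11 RR=5


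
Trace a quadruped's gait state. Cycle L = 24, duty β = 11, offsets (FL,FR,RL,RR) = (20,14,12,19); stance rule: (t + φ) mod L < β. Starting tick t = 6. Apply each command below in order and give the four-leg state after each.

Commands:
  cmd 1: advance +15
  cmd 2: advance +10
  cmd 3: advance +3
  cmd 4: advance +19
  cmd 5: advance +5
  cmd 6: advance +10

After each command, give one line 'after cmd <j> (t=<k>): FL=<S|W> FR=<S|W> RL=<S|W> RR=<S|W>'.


after cmd 1 (t=21): FL=W FR=W RL=S RR=W
after cmd 2 (t=31): FL=S FR=W RL=W RR=S
after cmd 3 (t=34): FL=S FR=S RL=W RR=S
after cmd 4 (t=53): FL=S FR=W RL=W RR=S
after cmd 5 (t=58): FL=S FR=S RL=W RR=S
after cmd 6 (t=68): FL=W FR=S RL=S RR=W

start t=6: FL=S FR=W RL=W RR=S
cmd 1: advance +15 → t=21, phase=(17,11,9,16) → FL=W FR=W RL=S RR=W
cmd 2: advance +10 → t=31, phase=(3,21,19,2) → FL=S FR=W RL=W RR=S
cmd 3: advance +3 → t=34, phase=(6,0,22,5) → FL=S FR=S RL=W RR=S
cmd 4: advance +19 → t=53, phase=(1,19,17,0) → FL=S FR=W RL=W RR=S
cmd 5: advance +5 → t=58, phase=(6,0,22,5) → FL=S FR=S RL=W RR=S
cmd 6: advance +10 → t=68, phase=(16,10,8,15) → FL=W FR=S RL=S RR=W


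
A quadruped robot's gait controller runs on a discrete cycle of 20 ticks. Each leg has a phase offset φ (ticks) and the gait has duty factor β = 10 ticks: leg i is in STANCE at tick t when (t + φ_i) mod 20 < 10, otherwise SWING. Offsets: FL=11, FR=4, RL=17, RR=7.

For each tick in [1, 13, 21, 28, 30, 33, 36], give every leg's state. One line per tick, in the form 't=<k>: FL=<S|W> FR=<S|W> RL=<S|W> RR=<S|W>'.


t=1: FL=W FR=S RL=W RR=S
t=13: FL=S FR=W RL=W RR=S
t=21: FL=W FR=S RL=W RR=S
t=28: FL=W FR=W RL=S RR=W
t=30: FL=S FR=W RL=S RR=W
t=33: FL=S FR=W RL=W RR=S
t=36: FL=S FR=S RL=W RR=S

t=1: phase=(12,5,18,8) vs β=10 → FL=W FR=S RL=W RR=S
t=13: phase=(4,17,10,0) vs β=10 → FL=S FR=W RL=W RR=S
t=21: phase=(12,5,18,8) vs β=10 → FL=W FR=S RL=W RR=S
t=28: phase=(19,12,5,15) vs β=10 → FL=W FR=W RL=S RR=W
t=30: phase=(1,14,7,17) vs β=10 → FL=S FR=W RL=S RR=W
t=33: phase=(4,17,10,0) vs β=10 → FL=S FR=W RL=W RR=S
t=36: phase=(7,0,13,3) vs β=10 → FL=S FR=S RL=W RR=S


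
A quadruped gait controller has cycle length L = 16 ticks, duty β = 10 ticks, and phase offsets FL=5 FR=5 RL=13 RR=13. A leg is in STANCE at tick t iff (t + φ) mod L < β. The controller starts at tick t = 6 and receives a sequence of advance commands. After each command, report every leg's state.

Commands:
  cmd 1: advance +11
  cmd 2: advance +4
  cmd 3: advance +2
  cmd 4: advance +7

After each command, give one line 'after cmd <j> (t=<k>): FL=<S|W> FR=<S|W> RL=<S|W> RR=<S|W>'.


start t=6: FL=W FR=W RL=S RR=S
cmd 1: advance +11 → t=17, phase=(6,6,14,14) → FL=S FR=S RL=W RR=W
cmd 2: advance +4 → t=21, phase=(10,10,2,2) → FL=W FR=W RL=S RR=S
cmd 3: advance +2 → t=23, phase=(12,12,4,4) → FL=W FR=W RL=S RR=S
cmd 4: advance +7 → t=30, phase=(3,3,11,11) → FL=S FR=S RL=W RR=W

after cmd 1 (t=17): FL=S FR=S RL=W RR=W
after cmd 2 (t=21): FL=W FR=W RL=S RR=S
after cmd 3 (t=23): FL=W FR=W RL=S RR=S
after cmd 4 (t=30): FL=S FR=S RL=W RR=W


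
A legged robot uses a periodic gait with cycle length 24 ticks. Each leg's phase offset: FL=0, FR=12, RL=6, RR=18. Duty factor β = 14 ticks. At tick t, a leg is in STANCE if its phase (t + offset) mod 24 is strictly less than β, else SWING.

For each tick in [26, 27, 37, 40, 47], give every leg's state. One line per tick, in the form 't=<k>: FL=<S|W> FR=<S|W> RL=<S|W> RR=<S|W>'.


t=26: phase=(2,14,8,20) vs β=14 → FL=S FR=W RL=S RR=W
t=27: phase=(3,15,9,21) vs β=14 → FL=S FR=W RL=S RR=W
t=37: phase=(13,1,19,7) vs β=14 → FL=S FR=S RL=W RR=S
t=40: phase=(16,4,22,10) vs β=14 → FL=W FR=S RL=W RR=S
t=47: phase=(23,11,5,17) vs β=14 → FL=W FR=S RL=S RR=W

t=26: FL=S FR=W RL=S RR=W
t=27: FL=S FR=W RL=S RR=W
t=37: FL=S FR=S RL=W RR=S
t=40: FL=W FR=S RL=W RR=S
t=47: FL=W FR=S RL=S RR=W


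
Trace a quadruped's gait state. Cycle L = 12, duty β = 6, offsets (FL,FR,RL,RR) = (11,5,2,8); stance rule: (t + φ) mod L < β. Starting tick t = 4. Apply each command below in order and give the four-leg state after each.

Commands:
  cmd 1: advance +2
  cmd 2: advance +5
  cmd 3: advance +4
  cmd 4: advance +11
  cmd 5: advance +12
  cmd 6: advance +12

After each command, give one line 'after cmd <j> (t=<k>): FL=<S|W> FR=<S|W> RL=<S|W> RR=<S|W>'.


after cmd 1 (t=6): FL=S FR=W RL=W RR=S
after cmd 2 (t=11): FL=W FR=S RL=S RR=W
after cmd 3 (t=15): FL=S FR=W RL=S RR=W
after cmd 4 (t=26): FL=S FR=W RL=S RR=W
after cmd 5 (t=38): FL=S FR=W RL=S RR=W
after cmd 6 (t=50): FL=S FR=W RL=S RR=W

start t=4: FL=S FR=W RL=W RR=S
cmd 1: advance +2 → t=6, phase=(5,11,8,2) → FL=S FR=W RL=W RR=S
cmd 2: advance +5 → t=11, phase=(10,4,1,7) → FL=W FR=S RL=S RR=W
cmd 3: advance +4 → t=15, phase=(2,8,5,11) → FL=S FR=W RL=S RR=W
cmd 4: advance +11 → t=26, phase=(1,7,4,10) → FL=S FR=W RL=S RR=W
cmd 5: advance +12 → t=38, phase=(1,7,4,10) → FL=S FR=W RL=S RR=W
cmd 6: advance +12 → t=50, phase=(1,7,4,10) → FL=S FR=W RL=S RR=W


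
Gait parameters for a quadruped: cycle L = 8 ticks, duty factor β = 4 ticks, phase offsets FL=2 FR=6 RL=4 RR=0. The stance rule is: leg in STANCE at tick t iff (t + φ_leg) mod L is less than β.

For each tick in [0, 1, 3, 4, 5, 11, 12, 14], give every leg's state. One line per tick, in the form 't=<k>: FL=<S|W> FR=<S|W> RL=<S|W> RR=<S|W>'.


t=0: phase=(2,6,4,0) vs β=4 → FL=S FR=W RL=W RR=S
t=1: phase=(3,7,5,1) vs β=4 → FL=S FR=W RL=W RR=S
t=3: phase=(5,1,7,3) vs β=4 → FL=W FR=S RL=W RR=S
t=4: phase=(6,2,0,4) vs β=4 → FL=W FR=S RL=S RR=W
t=5: phase=(7,3,1,5) vs β=4 → FL=W FR=S RL=S RR=W
t=11: phase=(5,1,7,3) vs β=4 → FL=W FR=S RL=W RR=S
t=12: phase=(6,2,0,4) vs β=4 → FL=W FR=S RL=S RR=W
t=14: phase=(0,4,2,6) vs β=4 → FL=S FR=W RL=S RR=W

t=0: FL=S FR=W RL=W RR=S
t=1: FL=S FR=W RL=W RR=S
t=3: FL=W FR=S RL=W RR=S
t=4: FL=W FR=S RL=S RR=W
t=5: FL=W FR=S RL=S RR=W
t=11: FL=W FR=S RL=W RR=S
t=12: FL=W FR=S RL=S RR=W
t=14: FL=S FR=W RL=S RR=W


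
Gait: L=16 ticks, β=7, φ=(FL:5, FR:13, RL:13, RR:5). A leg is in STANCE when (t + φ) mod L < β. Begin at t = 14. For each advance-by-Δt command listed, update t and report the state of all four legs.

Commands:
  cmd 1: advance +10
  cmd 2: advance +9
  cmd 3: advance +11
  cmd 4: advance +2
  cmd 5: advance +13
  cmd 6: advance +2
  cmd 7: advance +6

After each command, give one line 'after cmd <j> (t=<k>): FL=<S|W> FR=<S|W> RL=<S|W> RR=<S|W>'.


after cmd 1 (t=24): FL=W FR=S RL=S RR=W
after cmd 2 (t=33): FL=S FR=W RL=W RR=S
after cmd 3 (t=44): FL=S FR=W RL=W RR=S
after cmd 4 (t=46): FL=S FR=W RL=W RR=S
after cmd 5 (t=59): FL=S FR=W RL=W RR=S
after cmd 6 (t=61): FL=S FR=W RL=W RR=S
after cmd 7 (t=67): FL=W FR=S RL=S RR=W

start t=14: FL=S FR=W RL=W RR=S
cmd 1: advance +10 → t=24, phase=(13,5,5,13) → FL=W FR=S RL=S RR=W
cmd 2: advance +9 → t=33, phase=(6,14,14,6) → FL=S FR=W RL=W RR=S
cmd 3: advance +11 → t=44, phase=(1,9,9,1) → FL=S FR=W RL=W RR=S
cmd 4: advance +2 → t=46, phase=(3,11,11,3) → FL=S FR=W RL=W RR=S
cmd 5: advance +13 → t=59, phase=(0,8,8,0) → FL=S FR=W RL=W RR=S
cmd 6: advance +2 → t=61, phase=(2,10,10,2) → FL=S FR=W RL=W RR=S
cmd 7: advance +6 → t=67, phase=(8,0,0,8) → FL=W FR=S RL=S RR=W


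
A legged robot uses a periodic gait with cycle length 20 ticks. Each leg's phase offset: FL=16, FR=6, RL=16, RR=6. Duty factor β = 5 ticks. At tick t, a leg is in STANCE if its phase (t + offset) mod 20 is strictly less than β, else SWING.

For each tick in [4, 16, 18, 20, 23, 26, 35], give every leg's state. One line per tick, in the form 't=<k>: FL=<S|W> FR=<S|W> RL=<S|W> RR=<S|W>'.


t=4: phase=(0,10,0,10) vs β=5 → FL=S FR=W RL=S RR=W
t=16: phase=(12,2,12,2) vs β=5 → FL=W FR=S RL=W RR=S
t=18: phase=(14,4,14,4) vs β=5 → FL=W FR=S RL=W RR=S
t=20: phase=(16,6,16,6) vs β=5 → FL=W FR=W RL=W RR=W
t=23: phase=(19,9,19,9) vs β=5 → FL=W FR=W RL=W RR=W
t=26: phase=(2,12,2,12) vs β=5 → FL=S FR=W RL=S RR=W
t=35: phase=(11,1,11,1) vs β=5 → FL=W FR=S RL=W RR=S

t=4: FL=S FR=W RL=S RR=W
t=16: FL=W FR=S RL=W RR=S
t=18: FL=W FR=S RL=W RR=S
t=20: FL=W FR=W RL=W RR=W
t=23: FL=W FR=W RL=W RR=W
t=26: FL=S FR=W RL=S RR=W
t=35: FL=W FR=S RL=W RR=S


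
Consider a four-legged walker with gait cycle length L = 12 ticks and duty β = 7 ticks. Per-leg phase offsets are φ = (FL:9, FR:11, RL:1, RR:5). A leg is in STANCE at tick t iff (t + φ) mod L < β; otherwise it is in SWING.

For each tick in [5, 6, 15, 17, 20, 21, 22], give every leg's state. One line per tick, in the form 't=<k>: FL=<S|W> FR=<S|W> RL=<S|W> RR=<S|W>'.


t=5: FL=S FR=S RL=S RR=W
t=6: FL=S FR=S RL=W RR=W
t=15: FL=S FR=S RL=S RR=W
t=17: FL=S FR=S RL=S RR=W
t=20: FL=S FR=W RL=W RR=S
t=21: FL=S FR=W RL=W RR=S
t=22: FL=W FR=W RL=W RR=S

t=5: phase=(2,4,6,10) vs β=7 → FL=S FR=S RL=S RR=W
t=6: phase=(3,5,7,11) vs β=7 → FL=S FR=S RL=W RR=W
t=15: phase=(0,2,4,8) vs β=7 → FL=S FR=S RL=S RR=W
t=17: phase=(2,4,6,10) vs β=7 → FL=S FR=S RL=S RR=W
t=20: phase=(5,7,9,1) vs β=7 → FL=S FR=W RL=W RR=S
t=21: phase=(6,8,10,2) vs β=7 → FL=S FR=W RL=W RR=S
t=22: phase=(7,9,11,3) vs β=7 → FL=W FR=W RL=W RR=S


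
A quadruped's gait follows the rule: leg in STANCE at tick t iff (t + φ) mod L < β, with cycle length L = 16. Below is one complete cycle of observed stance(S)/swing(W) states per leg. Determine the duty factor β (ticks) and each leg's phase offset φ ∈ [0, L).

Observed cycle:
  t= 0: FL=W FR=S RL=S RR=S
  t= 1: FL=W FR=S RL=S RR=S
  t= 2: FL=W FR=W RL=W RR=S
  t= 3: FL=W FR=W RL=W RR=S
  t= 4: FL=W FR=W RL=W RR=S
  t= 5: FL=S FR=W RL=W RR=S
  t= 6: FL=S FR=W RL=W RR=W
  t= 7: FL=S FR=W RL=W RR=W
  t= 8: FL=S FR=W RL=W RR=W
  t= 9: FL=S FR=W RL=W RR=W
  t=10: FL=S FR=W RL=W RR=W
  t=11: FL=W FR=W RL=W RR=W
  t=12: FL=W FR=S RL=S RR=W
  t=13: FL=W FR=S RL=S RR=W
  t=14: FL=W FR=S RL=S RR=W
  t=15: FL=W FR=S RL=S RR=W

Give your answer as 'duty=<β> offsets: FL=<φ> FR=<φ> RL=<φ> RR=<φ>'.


duty β = stance ticks per leg = 6
FL: stance ticks = 6; W→S at t=5 → φ=11
FR: stance ticks = 6; W→S at t=12 → φ=4
RL: stance ticks = 6; W→S at t=12 → φ=4
RR: stance ticks = 6; W→S at t=0 → φ=0

duty=6 offsets: FL=11 FR=4 RL=4 RR=0


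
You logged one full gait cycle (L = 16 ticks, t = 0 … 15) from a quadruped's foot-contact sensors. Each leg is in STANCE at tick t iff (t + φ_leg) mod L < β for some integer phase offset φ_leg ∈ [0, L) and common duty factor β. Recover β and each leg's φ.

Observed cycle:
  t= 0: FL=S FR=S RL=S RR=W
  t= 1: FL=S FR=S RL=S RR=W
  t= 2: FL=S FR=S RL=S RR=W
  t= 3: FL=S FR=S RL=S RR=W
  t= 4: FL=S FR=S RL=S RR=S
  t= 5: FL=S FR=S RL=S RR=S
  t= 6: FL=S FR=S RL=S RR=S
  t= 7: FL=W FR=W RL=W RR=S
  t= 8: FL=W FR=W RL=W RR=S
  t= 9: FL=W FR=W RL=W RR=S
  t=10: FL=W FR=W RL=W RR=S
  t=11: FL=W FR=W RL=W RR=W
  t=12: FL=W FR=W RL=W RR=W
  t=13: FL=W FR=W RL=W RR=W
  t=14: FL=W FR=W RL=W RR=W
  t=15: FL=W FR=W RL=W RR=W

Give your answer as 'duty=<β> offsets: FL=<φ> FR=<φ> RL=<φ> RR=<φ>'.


duty β = stance ticks per leg = 7
FL: stance ticks = 7; W→S at t=0 → φ=0
FR: stance ticks = 7; W→S at t=0 → φ=0
RL: stance ticks = 7; W→S at t=0 → φ=0
RR: stance ticks = 7; W→S at t=4 → φ=12

duty=7 offsets: FL=0 FR=0 RL=0 RR=12


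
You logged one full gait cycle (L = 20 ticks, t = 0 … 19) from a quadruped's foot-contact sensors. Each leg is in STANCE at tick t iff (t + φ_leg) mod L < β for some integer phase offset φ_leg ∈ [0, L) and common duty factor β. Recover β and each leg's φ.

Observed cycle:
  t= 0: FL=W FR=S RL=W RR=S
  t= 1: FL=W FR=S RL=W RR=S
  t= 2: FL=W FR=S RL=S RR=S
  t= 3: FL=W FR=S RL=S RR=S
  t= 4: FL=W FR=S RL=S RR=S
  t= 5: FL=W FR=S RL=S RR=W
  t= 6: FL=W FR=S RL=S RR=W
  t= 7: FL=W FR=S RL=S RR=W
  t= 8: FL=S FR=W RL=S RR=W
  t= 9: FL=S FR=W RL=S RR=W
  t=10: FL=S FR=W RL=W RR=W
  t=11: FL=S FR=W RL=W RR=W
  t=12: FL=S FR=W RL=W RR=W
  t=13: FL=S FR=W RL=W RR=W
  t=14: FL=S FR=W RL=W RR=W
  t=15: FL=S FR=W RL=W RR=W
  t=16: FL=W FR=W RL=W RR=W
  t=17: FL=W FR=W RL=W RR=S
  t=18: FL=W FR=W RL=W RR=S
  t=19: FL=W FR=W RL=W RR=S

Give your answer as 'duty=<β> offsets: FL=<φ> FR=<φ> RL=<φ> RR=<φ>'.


duty=8 offsets: FL=12 FR=0 RL=18 RR=3

duty β = stance ticks per leg = 8
FL: stance ticks = 8; W→S at t=8 → φ=12
FR: stance ticks = 8; W→S at t=0 → φ=0
RL: stance ticks = 8; W→S at t=2 → φ=18
RR: stance ticks = 8; W→S at t=17 → φ=3


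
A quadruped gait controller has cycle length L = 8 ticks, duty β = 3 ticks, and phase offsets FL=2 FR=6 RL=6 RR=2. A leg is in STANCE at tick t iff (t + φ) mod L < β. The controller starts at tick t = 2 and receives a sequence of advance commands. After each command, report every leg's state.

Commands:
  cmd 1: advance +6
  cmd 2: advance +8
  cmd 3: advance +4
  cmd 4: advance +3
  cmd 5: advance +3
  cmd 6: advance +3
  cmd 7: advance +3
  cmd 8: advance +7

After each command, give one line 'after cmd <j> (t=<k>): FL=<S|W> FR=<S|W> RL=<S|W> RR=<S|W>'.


after cmd 1 (t=8): FL=S FR=W RL=W RR=S
after cmd 2 (t=16): FL=S FR=W RL=W RR=S
after cmd 3 (t=20): FL=W FR=S RL=S RR=W
after cmd 4 (t=23): FL=S FR=W RL=W RR=S
after cmd 5 (t=26): FL=W FR=S RL=S RR=W
after cmd 6 (t=29): FL=W FR=W RL=W RR=W
after cmd 7 (t=32): FL=S FR=W RL=W RR=S
after cmd 8 (t=39): FL=S FR=W RL=W RR=S

start t=2: FL=W FR=S RL=S RR=W
cmd 1: advance +6 → t=8, phase=(2,6,6,2) → FL=S FR=W RL=W RR=S
cmd 2: advance +8 → t=16, phase=(2,6,6,2) → FL=S FR=W RL=W RR=S
cmd 3: advance +4 → t=20, phase=(6,2,2,6) → FL=W FR=S RL=S RR=W
cmd 4: advance +3 → t=23, phase=(1,5,5,1) → FL=S FR=W RL=W RR=S
cmd 5: advance +3 → t=26, phase=(4,0,0,4) → FL=W FR=S RL=S RR=W
cmd 6: advance +3 → t=29, phase=(7,3,3,7) → FL=W FR=W RL=W RR=W
cmd 7: advance +3 → t=32, phase=(2,6,6,2) → FL=S FR=W RL=W RR=S
cmd 8: advance +7 → t=39, phase=(1,5,5,1) → FL=S FR=W RL=W RR=S


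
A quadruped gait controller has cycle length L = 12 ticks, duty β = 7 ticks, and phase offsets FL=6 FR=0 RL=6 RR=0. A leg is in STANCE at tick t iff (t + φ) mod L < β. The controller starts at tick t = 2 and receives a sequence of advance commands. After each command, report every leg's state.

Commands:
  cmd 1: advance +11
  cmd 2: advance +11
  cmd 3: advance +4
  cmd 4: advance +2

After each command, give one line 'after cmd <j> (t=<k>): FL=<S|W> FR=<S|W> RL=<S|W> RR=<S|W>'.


start t=2: FL=W FR=S RL=W RR=S
cmd 1: advance +11 → t=13, phase=(7,1,7,1) → FL=W FR=S RL=W RR=S
cmd 2: advance +11 → t=24, phase=(6,0,6,0) → FL=S FR=S RL=S RR=S
cmd 3: advance +4 → t=28, phase=(10,4,10,4) → FL=W FR=S RL=W RR=S
cmd 4: advance +2 → t=30, phase=(0,6,0,6) → FL=S FR=S RL=S RR=S

after cmd 1 (t=13): FL=W FR=S RL=W RR=S
after cmd 2 (t=24): FL=S FR=S RL=S RR=S
after cmd 3 (t=28): FL=W FR=S RL=W RR=S
after cmd 4 (t=30): FL=S FR=S RL=S RR=S


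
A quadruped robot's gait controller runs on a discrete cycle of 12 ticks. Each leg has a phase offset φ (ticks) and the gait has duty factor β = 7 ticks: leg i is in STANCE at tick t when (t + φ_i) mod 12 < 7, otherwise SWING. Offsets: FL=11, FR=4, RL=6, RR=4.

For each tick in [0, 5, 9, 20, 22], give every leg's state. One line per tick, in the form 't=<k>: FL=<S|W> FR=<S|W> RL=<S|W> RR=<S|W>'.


t=0: FL=W FR=S RL=S RR=S
t=5: FL=S FR=W RL=W RR=W
t=9: FL=W FR=S RL=S RR=S
t=20: FL=W FR=S RL=S RR=S
t=22: FL=W FR=S RL=S RR=S

t=0: phase=(11,4,6,4) vs β=7 → FL=W FR=S RL=S RR=S
t=5: phase=(4,9,11,9) vs β=7 → FL=S FR=W RL=W RR=W
t=9: phase=(8,1,3,1) vs β=7 → FL=W FR=S RL=S RR=S
t=20: phase=(7,0,2,0) vs β=7 → FL=W FR=S RL=S RR=S
t=22: phase=(9,2,4,2) vs β=7 → FL=W FR=S RL=S RR=S


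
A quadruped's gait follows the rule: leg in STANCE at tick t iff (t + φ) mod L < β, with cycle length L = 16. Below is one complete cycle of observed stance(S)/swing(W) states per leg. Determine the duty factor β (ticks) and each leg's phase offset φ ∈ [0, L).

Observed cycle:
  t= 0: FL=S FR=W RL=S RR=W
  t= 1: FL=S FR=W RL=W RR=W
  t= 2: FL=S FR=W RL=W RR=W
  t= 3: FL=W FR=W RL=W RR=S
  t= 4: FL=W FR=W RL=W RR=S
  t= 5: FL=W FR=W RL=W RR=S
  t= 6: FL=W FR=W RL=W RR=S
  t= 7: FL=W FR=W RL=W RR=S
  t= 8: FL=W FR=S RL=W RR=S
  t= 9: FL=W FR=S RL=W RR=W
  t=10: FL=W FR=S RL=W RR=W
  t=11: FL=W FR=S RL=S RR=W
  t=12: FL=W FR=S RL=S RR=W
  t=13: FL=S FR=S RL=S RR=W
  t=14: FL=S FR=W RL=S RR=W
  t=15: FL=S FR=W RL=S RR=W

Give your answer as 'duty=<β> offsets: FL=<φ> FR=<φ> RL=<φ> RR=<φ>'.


duty=6 offsets: FL=3 FR=8 RL=5 RR=13

duty β = stance ticks per leg = 6
FL: stance ticks = 6; W→S at t=13 → φ=3
FR: stance ticks = 6; W→S at t=8 → φ=8
RL: stance ticks = 6; W→S at t=11 → φ=5
RR: stance ticks = 6; W→S at t=3 → φ=13


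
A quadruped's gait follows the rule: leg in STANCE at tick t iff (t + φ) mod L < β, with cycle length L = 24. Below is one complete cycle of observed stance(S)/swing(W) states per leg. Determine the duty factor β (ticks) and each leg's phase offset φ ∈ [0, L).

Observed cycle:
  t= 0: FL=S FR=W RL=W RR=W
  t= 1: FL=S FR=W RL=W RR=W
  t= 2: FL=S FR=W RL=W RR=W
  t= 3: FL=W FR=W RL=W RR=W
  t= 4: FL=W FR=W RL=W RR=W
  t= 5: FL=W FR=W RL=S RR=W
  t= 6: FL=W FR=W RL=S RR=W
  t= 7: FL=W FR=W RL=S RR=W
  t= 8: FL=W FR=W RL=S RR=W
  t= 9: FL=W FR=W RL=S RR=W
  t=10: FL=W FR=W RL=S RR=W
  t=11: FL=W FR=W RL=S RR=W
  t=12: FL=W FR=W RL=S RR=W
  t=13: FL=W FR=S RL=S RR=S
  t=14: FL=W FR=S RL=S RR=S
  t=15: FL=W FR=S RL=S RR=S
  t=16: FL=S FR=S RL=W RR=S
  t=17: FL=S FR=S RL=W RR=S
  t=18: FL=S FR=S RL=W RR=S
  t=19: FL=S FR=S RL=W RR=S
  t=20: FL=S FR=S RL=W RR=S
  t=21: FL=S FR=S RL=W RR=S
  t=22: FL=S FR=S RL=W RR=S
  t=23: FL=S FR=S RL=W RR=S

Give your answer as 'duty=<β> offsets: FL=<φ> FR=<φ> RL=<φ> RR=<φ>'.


duty=11 offsets: FL=8 FR=11 RL=19 RR=11

duty β = stance ticks per leg = 11
FL: stance ticks = 11; W→S at t=16 → φ=8
FR: stance ticks = 11; W→S at t=13 → φ=11
RL: stance ticks = 11; W→S at t=5 → φ=19
RR: stance ticks = 11; W→S at t=13 → φ=11


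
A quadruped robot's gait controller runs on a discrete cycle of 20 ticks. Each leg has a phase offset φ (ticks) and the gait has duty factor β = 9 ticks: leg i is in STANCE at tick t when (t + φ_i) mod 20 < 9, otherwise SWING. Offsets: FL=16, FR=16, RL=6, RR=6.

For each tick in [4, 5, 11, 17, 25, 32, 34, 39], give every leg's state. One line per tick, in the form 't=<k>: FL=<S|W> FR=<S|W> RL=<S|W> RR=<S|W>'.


t=4: FL=S FR=S RL=W RR=W
t=5: FL=S FR=S RL=W RR=W
t=11: FL=S FR=S RL=W RR=W
t=17: FL=W FR=W RL=S RR=S
t=25: FL=S FR=S RL=W RR=W
t=32: FL=S FR=S RL=W RR=W
t=34: FL=W FR=W RL=S RR=S
t=39: FL=W FR=W RL=S RR=S

t=4: phase=(0,0,10,10) vs β=9 → FL=S FR=S RL=W RR=W
t=5: phase=(1,1,11,11) vs β=9 → FL=S FR=S RL=W RR=W
t=11: phase=(7,7,17,17) vs β=9 → FL=S FR=S RL=W RR=W
t=17: phase=(13,13,3,3) vs β=9 → FL=W FR=W RL=S RR=S
t=25: phase=(1,1,11,11) vs β=9 → FL=S FR=S RL=W RR=W
t=32: phase=(8,8,18,18) vs β=9 → FL=S FR=S RL=W RR=W
t=34: phase=(10,10,0,0) vs β=9 → FL=W FR=W RL=S RR=S
t=39: phase=(15,15,5,5) vs β=9 → FL=W FR=W RL=S RR=S


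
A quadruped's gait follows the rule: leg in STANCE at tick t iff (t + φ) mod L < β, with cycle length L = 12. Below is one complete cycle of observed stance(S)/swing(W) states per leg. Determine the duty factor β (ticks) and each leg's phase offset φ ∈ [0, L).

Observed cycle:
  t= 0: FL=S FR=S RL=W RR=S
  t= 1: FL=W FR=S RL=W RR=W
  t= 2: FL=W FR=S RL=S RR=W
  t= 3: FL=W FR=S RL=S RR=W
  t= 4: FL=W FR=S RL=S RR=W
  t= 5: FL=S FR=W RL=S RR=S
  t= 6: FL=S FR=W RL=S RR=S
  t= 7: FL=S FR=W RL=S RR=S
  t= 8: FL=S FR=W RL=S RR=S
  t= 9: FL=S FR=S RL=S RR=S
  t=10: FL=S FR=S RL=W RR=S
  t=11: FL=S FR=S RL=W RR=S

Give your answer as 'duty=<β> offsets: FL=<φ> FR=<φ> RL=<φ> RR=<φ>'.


duty=8 offsets: FL=7 FR=3 RL=10 RR=7

duty β = stance ticks per leg = 8
FL: stance ticks = 8; W→S at t=5 → φ=7
FR: stance ticks = 8; W→S at t=9 → φ=3
RL: stance ticks = 8; W→S at t=2 → φ=10
RR: stance ticks = 8; W→S at t=5 → φ=7


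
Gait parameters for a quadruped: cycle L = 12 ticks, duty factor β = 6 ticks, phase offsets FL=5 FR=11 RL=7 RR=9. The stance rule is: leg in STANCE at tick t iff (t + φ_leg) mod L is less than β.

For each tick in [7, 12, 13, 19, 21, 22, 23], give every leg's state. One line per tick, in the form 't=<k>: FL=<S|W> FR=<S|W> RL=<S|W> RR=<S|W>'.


t=7: FL=S FR=W RL=S RR=S
t=12: FL=S FR=W RL=W RR=W
t=13: FL=W FR=S RL=W RR=W
t=19: FL=S FR=W RL=S RR=S
t=21: FL=S FR=W RL=S RR=W
t=22: FL=S FR=W RL=S RR=W
t=23: FL=S FR=W RL=W RR=W

t=7: phase=(0,6,2,4) vs β=6 → FL=S FR=W RL=S RR=S
t=12: phase=(5,11,7,9) vs β=6 → FL=S FR=W RL=W RR=W
t=13: phase=(6,0,8,10) vs β=6 → FL=W FR=S RL=W RR=W
t=19: phase=(0,6,2,4) vs β=6 → FL=S FR=W RL=S RR=S
t=21: phase=(2,8,4,6) vs β=6 → FL=S FR=W RL=S RR=W
t=22: phase=(3,9,5,7) vs β=6 → FL=S FR=W RL=S RR=W
t=23: phase=(4,10,6,8) vs β=6 → FL=S FR=W RL=W RR=W


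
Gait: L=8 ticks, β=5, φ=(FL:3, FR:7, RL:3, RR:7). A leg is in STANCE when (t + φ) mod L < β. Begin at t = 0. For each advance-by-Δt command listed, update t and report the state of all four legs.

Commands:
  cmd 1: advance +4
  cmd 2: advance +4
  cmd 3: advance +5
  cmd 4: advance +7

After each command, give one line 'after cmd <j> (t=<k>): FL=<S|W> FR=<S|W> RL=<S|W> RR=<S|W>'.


after cmd 1 (t=4): FL=W FR=S RL=W RR=S
after cmd 2 (t=8): FL=S FR=W RL=S RR=W
after cmd 3 (t=13): FL=S FR=S RL=S RR=S
after cmd 4 (t=20): FL=W FR=S RL=W RR=S

start t=0: FL=S FR=W RL=S RR=W
cmd 1: advance +4 → t=4, phase=(7,3,7,3) → FL=W FR=S RL=W RR=S
cmd 2: advance +4 → t=8, phase=(3,7,3,7) → FL=S FR=W RL=S RR=W
cmd 3: advance +5 → t=13, phase=(0,4,0,4) → FL=S FR=S RL=S RR=S
cmd 4: advance +7 → t=20, phase=(7,3,7,3) → FL=W FR=S RL=W RR=S


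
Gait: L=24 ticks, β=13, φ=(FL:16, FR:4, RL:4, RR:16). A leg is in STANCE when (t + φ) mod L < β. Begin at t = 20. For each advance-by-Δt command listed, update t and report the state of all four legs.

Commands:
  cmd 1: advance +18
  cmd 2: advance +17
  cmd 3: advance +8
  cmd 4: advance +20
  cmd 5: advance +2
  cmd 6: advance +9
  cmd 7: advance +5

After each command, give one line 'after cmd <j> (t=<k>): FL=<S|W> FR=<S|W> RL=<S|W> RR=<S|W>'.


start t=20: FL=S FR=S RL=S RR=S
cmd 1: advance +18 → t=38, phase=(6,18,18,6) → FL=S FR=W RL=W RR=S
cmd 2: advance +17 → t=55, phase=(23,11,11,23) → FL=W FR=S RL=S RR=W
cmd 3: advance +8 → t=63, phase=(7,19,19,7) → FL=S FR=W RL=W RR=S
cmd 4: advance +20 → t=83, phase=(3,15,15,3) → FL=S FR=W RL=W RR=S
cmd 5: advance +2 → t=85, phase=(5,17,17,5) → FL=S FR=W RL=W RR=S
cmd 6: advance +9 → t=94, phase=(14,2,2,14) → FL=W FR=S RL=S RR=W
cmd 7: advance +5 → t=99, phase=(19,7,7,19) → FL=W FR=S RL=S RR=W

after cmd 1 (t=38): FL=S FR=W RL=W RR=S
after cmd 2 (t=55): FL=W FR=S RL=S RR=W
after cmd 3 (t=63): FL=S FR=W RL=W RR=S
after cmd 4 (t=83): FL=S FR=W RL=W RR=S
after cmd 5 (t=85): FL=S FR=W RL=W RR=S
after cmd 6 (t=94): FL=W FR=S RL=S RR=W
after cmd 7 (t=99): FL=W FR=S RL=S RR=W


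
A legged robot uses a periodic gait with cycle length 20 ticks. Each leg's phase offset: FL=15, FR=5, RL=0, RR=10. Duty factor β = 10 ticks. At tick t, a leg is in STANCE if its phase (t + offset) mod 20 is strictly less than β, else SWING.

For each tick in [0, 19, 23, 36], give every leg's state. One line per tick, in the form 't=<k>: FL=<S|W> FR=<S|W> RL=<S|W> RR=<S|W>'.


t=0: phase=(15,5,0,10) vs β=10 → FL=W FR=S RL=S RR=W
t=19: phase=(14,4,19,9) vs β=10 → FL=W FR=S RL=W RR=S
t=23: phase=(18,8,3,13) vs β=10 → FL=W FR=S RL=S RR=W
t=36: phase=(11,1,16,6) vs β=10 → FL=W FR=S RL=W RR=S

t=0: FL=W FR=S RL=S RR=W
t=19: FL=W FR=S RL=W RR=S
t=23: FL=W FR=S RL=S RR=W
t=36: FL=W FR=S RL=W RR=S


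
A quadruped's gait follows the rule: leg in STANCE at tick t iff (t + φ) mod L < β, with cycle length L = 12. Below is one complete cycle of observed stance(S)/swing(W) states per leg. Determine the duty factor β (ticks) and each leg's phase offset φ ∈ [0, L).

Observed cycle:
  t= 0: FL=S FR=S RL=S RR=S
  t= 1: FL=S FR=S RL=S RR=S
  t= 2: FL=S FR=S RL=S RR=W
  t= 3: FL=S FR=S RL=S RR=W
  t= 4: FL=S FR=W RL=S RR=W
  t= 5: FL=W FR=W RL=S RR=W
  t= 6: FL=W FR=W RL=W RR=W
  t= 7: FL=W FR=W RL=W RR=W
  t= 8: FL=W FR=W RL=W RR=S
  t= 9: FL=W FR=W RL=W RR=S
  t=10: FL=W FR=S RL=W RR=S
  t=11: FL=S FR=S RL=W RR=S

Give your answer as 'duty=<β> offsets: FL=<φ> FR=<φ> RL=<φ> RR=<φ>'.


duty=6 offsets: FL=1 FR=2 RL=0 RR=4

duty β = stance ticks per leg = 6
FL: stance ticks = 6; W→S at t=11 → φ=1
FR: stance ticks = 6; W→S at t=10 → φ=2
RL: stance ticks = 6; W→S at t=0 → φ=0
RR: stance ticks = 6; W→S at t=8 → φ=4


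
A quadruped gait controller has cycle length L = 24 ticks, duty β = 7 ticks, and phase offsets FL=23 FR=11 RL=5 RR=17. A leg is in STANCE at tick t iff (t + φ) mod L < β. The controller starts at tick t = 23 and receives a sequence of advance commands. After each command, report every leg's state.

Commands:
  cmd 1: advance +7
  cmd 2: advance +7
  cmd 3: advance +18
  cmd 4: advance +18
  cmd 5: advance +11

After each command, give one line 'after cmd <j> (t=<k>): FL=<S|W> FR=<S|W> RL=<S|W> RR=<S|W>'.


after cmd 1 (t=30): FL=S FR=W RL=W RR=W
after cmd 2 (t=37): FL=W FR=S RL=W RR=S
after cmd 3 (t=55): FL=S FR=W RL=W RR=S
after cmd 4 (t=73): FL=S FR=W RL=S RR=W
after cmd 5 (t=84): FL=W FR=W RL=W RR=S

start t=23: FL=W FR=W RL=S RR=W
cmd 1: advance +7 → t=30, phase=(5,17,11,23) → FL=S FR=W RL=W RR=W
cmd 2: advance +7 → t=37, phase=(12,0,18,6) → FL=W FR=S RL=W RR=S
cmd 3: advance +18 → t=55, phase=(6,18,12,0) → FL=S FR=W RL=W RR=S
cmd 4: advance +18 → t=73, phase=(0,12,6,18) → FL=S FR=W RL=S RR=W
cmd 5: advance +11 → t=84, phase=(11,23,17,5) → FL=W FR=W RL=W RR=S


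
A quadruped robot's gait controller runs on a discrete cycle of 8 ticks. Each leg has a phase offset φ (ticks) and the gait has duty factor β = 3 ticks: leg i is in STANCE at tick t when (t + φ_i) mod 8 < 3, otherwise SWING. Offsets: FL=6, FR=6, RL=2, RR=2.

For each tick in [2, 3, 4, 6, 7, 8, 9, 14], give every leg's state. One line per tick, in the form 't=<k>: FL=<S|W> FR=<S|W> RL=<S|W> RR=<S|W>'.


t=2: FL=S FR=S RL=W RR=W
t=3: FL=S FR=S RL=W RR=W
t=4: FL=S FR=S RL=W RR=W
t=6: FL=W FR=W RL=S RR=S
t=7: FL=W FR=W RL=S RR=S
t=8: FL=W FR=W RL=S RR=S
t=9: FL=W FR=W RL=W RR=W
t=14: FL=W FR=W RL=S RR=S

t=2: phase=(0,0,4,4) vs β=3 → FL=S FR=S RL=W RR=W
t=3: phase=(1,1,5,5) vs β=3 → FL=S FR=S RL=W RR=W
t=4: phase=(2,2,6,6) vs β=3 → FL=S FR=S RL=W RR=W
t=6: phase=(4,4,0,0) vs β=3 → FL=W FR=W RL=S RR=S
t=7: phase=(5,5,1,1) vs β=3 → FL=W FR=W RL=S RR=S
t=8: phase=(6,6,2,2) vs β=3 → FL=W FR=W RL=S RR=S
t=9: phase=(7,7,3,3) vs β=3 → FL=W FR=W RL=W RR=W
t=14: phase=(4,4,0,0) vs β=3 → FL=W FR=W RL=S RR=S


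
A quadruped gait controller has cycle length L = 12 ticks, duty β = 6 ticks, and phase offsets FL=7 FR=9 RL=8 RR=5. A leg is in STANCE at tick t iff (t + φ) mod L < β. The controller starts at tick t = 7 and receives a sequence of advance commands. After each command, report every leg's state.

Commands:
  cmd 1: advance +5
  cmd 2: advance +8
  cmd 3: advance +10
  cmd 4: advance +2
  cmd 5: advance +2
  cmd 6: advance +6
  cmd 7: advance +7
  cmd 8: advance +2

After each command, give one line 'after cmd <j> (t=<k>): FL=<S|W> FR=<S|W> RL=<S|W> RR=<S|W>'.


after cmd 1 (t=12): FL=W FR=W RL=W RR=S
after cmd 2 (t=20): FL=S FR=S RL=S RR=S
after cmd 3 (t=30): FL=S FR=S RL=S RR=W
after cmd 4 (t=32): FL=S FR=S RL=S RR=S
after cmd 5 (t=34): FL=S FR=W RL=W RR=S
after cmd 6 (t=40): FL=W FR=S RL=S RR=W
after cmd 7 (t=47): FL=W FR=W RL=W RR=S
after cmd 8 (t=49): FL=W FR=W RL=W RR=W

start t=7: FL=S FR=S RL=S RR=S
cmd 1: advance +5 → t=12, phase=(7,9,8,5) → FL=W FR=W RL=W RR=S
cmd 2: advance +8 → t=20, phase=(3,5,4,1) → FL=S FR=S RL=S RR=S
cmd 3: advance +10 → t=30, phase=(1,3,2,11) → FL=S FR=S RL=S RR=W
cmd 4: advance +2 → t=32, phase=(3,5,4,1) → FL=S FR=S RL=S RR=S
cmd 5: advance +2 → t=34, phase=(5,7,6,3) → FL=S FR=W RL=W RR=S
cmd 6: advance +6 → t=40, phase=(11,1,0,9) → FL=W FR=S RL=S RR=W
cmd 7: advance +7 → t=47, phase=(6,8,7,4) → FL=W FR=W RL=W RR=S
cmd 8: advance +2 → t=49, phase=(8,10,9,6) → FL=W FR=W RL=W RR=W


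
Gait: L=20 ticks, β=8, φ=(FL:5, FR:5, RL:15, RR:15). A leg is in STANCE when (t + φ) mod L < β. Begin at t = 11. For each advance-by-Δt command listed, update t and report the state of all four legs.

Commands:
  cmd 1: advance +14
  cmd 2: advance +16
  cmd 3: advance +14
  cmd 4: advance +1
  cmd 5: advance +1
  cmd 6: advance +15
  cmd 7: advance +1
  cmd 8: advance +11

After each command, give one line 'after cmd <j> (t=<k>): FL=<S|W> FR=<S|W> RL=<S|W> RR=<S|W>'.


after cmd 1 (t=25): FL=W FR=W RL=S RR=S
after cmd 2 (t=41): FL=S FR=S RL=W RR=W
after cmd 3 (t=55): FL=S FR=S RL=W RR=W
after cmd 4 (t=56): FL=S FR=S RL=W RR=W
after cmd 5 (t=57): FL=S FR=S RL=W RR=W
after cmd 6 (t=72): FL=W FR=W RL=S RR=S
after cmd 7 (t=73): FL=W FR=W RL=W RR=W
after cmd 8 (t=84): FL=W FR=W RL=W RR=W

start t=11: FL=W FR=W RL=S RR=S
cmd 1: advance +14 → t=25, phase=(10,10,0,0) → FL=W FR=W RL=S RR=S
cmd 2: advance +16 → t=41, phase=(6,6,16,16) → FL=S FR=S RL=W RR=W
cmd 3: advance +14 → t=55, phase=(0,0,10,10) → FL=S FR=S RL=W RR=W
cmd 4: advance +1 → t=56, phase=(1,1,11,11) → FL=S FR=S RL=W RR=W
cmd 5: advance +1 → t=57, phase=(2,2,12,12) → FL=S FR=S RL=W RR=W
cmd 6: advance +15 → t=72, phase=(17,17,7,7) → FL=W FR=W RL=S RR=S
cmd 7: advance +1 → t=73, phase=(18,18,8,8) → FL=W FR=W RL=W RR=W
cmd 8: advance +11 → t=84, phase=(9,9,19,19) → FL=W FR=W RL=W RR=W


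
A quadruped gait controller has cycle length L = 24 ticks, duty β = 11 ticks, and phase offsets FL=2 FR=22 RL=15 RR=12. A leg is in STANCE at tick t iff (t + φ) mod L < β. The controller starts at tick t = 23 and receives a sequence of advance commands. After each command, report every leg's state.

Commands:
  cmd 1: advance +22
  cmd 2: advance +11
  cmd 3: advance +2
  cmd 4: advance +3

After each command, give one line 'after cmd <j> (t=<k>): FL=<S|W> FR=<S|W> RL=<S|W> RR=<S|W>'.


start t=23: FL=S FR=W RL=W RR=W
cmd 1: advance +22 → t=45, phase=(23,19,12,9) → FL=W FR=W RL=W RR=S
cmd 2: advance +11 → t=56, phase=(10,6,23,20) → FL=S FR=S RL=W RR=W
cmd 3: advance +2 → t=58, phase=(12,8,1,22) → FL=W FR=S RL=S RR=W
cmd 4: advance +3 → t=61, phase=(15,11,4,1) → FL=W FR=W RL=S RR=S

after cmd 1 (t=45): FL=W FR=W RL=W RR=S
after cmd 2 (t=56): FL=S FR=S RL=W RR=W
after cmd 3 (t=58): FL=W FR=S RL=S RR=W
after cmd 4 (t=61): FL=W FR=W RL=S RR=S


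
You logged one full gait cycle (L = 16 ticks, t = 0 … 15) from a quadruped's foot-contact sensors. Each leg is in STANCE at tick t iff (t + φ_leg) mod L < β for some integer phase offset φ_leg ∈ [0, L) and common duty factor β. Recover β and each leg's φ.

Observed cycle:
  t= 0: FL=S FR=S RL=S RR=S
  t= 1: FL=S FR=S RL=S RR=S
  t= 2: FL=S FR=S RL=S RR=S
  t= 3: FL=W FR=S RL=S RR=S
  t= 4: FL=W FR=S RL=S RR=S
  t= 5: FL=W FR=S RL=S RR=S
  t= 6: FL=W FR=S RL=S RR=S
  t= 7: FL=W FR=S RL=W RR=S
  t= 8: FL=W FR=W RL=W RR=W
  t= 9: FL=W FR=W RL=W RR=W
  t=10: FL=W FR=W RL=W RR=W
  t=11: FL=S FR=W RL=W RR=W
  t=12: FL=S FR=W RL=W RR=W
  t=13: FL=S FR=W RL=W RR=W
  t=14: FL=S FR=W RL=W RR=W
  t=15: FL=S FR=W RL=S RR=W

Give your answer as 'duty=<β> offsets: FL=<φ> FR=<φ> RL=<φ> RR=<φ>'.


duty=8 offsets: FL=5 FR=0 RL=1 RR=0

duty β = stance ticks per leg = 8
FL: stance ticks = 8; W→S at t=11 → φ=5
FR: stance ticks = 8; W→S at t=0 → φ=0
RL: stance ticks = 8; W→S at t=15 → φ=1
RR: stance ticks = 8; W→S at t=0 → φ=0


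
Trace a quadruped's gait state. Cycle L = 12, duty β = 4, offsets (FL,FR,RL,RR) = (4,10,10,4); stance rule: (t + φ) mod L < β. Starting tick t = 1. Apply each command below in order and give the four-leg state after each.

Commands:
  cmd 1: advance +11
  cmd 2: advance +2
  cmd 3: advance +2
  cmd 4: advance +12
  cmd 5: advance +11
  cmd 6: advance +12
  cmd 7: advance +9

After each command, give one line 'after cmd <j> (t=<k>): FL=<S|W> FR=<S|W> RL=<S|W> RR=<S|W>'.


after cmd 1 (t=12): FL=W FR=W RL=W RR=W
after cmd 2 (t=14): FL=W FR=S RL=S RR=W
after cmd 3 (t=16): FL=W FR=S RL=S RR=W
after cmd 4 (t=28): FL=W FR=S RL=S RR=W
after cmd 5 (t=39): FL=W FR=S RL=S RR=W
after cmd 6 (t=51): FL=W FR=S RL=S RR=W
after cmd 7 (t=60): FL=W FR=W RL=W RR=W

start t=1: FL=W FR=W RL=W RR=W
cmd 1: advance +11 → t=12, phase=(4,10,10,4) → FL=W FR=W RL=W RR=W
cmd 2: advance +2 → t=14, phase=(6,0,0,6) → FL=W FR=S RL=S RR=W
cmd 3: advance +2 → t=16, phase=(8,2,2,8) → FL=W FR=S RL=S RR=W
cmd 4: advance +12 → t=28, phase=(8,2,2,8) → FL=W FR=S RL=S RR=W
cmd 5: advance +11 → t=39, phase=(7,1,1,7) → FL=W FR=S RL=S RR=W
cmd 6: advance +12 → t=51, phase=(7,1,1,7) → FL=W FR=S RL=S RR=W
cmd 7: advance +9 → t=60, phase=(4,10,10,4) → FL=W FR=W RL=W RR=W


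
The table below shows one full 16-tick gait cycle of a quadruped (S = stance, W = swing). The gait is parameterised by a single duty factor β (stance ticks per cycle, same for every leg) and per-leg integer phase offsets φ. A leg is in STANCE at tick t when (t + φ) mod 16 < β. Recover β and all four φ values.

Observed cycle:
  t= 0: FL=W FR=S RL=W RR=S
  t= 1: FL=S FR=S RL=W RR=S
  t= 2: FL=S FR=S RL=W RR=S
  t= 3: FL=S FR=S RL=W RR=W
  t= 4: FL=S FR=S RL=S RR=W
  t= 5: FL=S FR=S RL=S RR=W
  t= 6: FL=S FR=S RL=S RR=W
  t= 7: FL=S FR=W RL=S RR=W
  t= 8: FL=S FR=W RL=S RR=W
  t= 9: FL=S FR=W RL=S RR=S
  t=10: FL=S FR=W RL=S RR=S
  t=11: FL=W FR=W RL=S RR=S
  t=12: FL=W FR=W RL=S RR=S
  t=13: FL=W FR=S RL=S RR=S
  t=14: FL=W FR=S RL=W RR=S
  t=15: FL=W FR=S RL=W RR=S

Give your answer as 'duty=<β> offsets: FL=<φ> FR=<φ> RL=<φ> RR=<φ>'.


duty=10 offsets: FL=15 FR=3 RL=12 RR=7

duty β = stance ticks per leg = 10
FL: stance ticks = 10; W→S at t=1 → φ=15
FR: stance ticks = 10; W→S at t=13 → φ=3
RL: stance ticks = 10; W→S at t=4 → φ=12
RR: stance ticks = 10; W→S at t=9 → φ=7


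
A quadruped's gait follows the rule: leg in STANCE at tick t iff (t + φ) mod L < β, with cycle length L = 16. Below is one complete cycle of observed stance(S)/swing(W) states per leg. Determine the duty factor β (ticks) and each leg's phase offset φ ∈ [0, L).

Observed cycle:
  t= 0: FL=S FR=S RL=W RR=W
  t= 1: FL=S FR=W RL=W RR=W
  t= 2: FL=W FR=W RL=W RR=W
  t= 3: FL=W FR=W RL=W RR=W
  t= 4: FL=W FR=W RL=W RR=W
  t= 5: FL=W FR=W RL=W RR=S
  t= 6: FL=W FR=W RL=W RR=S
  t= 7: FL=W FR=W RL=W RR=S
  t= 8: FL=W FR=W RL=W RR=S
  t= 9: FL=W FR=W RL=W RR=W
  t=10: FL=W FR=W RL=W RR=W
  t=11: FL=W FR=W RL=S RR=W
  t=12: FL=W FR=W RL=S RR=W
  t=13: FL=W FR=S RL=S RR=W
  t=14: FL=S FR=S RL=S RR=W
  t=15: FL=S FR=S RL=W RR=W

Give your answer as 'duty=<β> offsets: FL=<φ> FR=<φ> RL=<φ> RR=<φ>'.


duty β = stance ticks per leg = 4
FL: stance ticks = 4; W→S at t=14 → φ=2
FR: stance ticks = 4; W→S at t=13 → φ=3
RL: stance ticks = 4; W→S at t=11 → φ=5
RR: stance ticks = 4; W→S at t=5 → φ=11

duty=4 offsets: FL=2 FR=3 RL=5 RR=11


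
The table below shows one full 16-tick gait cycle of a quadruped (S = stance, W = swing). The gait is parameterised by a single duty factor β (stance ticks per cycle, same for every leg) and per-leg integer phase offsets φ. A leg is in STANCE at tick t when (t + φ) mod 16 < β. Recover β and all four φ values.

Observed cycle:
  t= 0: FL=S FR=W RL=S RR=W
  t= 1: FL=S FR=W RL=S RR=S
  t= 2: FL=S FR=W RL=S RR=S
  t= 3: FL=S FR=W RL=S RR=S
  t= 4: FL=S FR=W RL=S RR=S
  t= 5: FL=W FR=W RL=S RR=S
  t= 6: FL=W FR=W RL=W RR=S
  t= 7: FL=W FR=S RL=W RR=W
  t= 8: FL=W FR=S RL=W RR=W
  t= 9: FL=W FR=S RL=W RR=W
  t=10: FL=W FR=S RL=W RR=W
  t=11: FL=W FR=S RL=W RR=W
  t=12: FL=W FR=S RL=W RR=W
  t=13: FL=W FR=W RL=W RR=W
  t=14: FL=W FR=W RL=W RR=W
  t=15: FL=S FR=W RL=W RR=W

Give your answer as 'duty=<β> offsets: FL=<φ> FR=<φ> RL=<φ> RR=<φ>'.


duty β = stance ticks per leg = 6
FL: stance ticks = 6; W→S at t=15 → φ=1
FR: stance ticks = 6; W→S at t=7 → φ=9
RL: stance ticks = 6; W→S at t=0 → φ=0
RR: stance ticks = 6; W→S at t=1 → φ=15

duty=6 offsets: FL=1 FR=9 RL=0 RR=15


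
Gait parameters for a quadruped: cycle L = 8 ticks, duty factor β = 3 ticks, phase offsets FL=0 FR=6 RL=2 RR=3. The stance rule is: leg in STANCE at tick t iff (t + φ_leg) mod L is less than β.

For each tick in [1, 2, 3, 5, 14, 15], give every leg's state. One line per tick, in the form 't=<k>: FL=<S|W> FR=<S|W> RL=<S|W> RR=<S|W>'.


t=1: phase=(1,7,3,4) vs β=3 → FL=S FR=W RL=W RR=W
t=2: phase=(2,0,4,5) vs β=3 → FL=S FR=S RL=W RR=W
t=3: phase=(3,1,5,6) vs β=3 → FL=W FR=S RL=W RR=W
t=5: phase=(5,3,7,0) vs β=3 → FL=W FR=W RL=W RR=S
t=14: phase=(6,4,0,1) vs β=3 → FL=W FR=W RL=S RR=S
t=15: phase=(7,5,1,2) vs β=3 → FL=W FR=W RL=S RR=S

t=1: FL=S FR=W RL=W RR=W
t=2: FL=S FR=S RL=W RR=W
t=3: FL=W FR=S RL=W RR=W
t=5: FL=W FR=W RL=W RR=S
t=14: FL=W FR=W RL=S RR=S
t=15: FL=W FR=W RL=S RR=S
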